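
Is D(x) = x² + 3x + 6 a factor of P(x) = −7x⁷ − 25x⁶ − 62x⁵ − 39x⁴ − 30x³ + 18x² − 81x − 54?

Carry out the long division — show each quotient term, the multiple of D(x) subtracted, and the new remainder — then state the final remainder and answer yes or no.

R(x) = 0, so D(x) is a factor of P(x). yes

Step 1: lead(−7x⁷ − 25x⁶ − 62x⁵ − 39x⁴ − 30x³ + 18x² − 81x − 54) ÷ lead(D) = −7x⁷ ÷ x² = −7x⁵. Subtract (−7x⁵)·D = −7x⁷ − 21x⁶ − 42x⁵. Remainder: −4x⁶ − 20x⁵ − 39x⁴ − 30x³ + 18x² − 81x − 54.
Step 2: lead(−4x⁶ − 20x⁵ − 39x⁴ − 30x³ + 18x² − 81x − 54) ÷ lead(D) = −4x⁶ ÷ x² = −4x⁴. Subtract (−4x⁴)·D = −4x⁶ − 12x⁵ − 24x⁴. Remainder: −8x⁵ − 15x⁴ − 30x³ + 18x² − 81x − 54.
Step 3: lead(−8x⁵ − 15x⁴ − 30x³ + 18x² − 81x − 54) ÷ lead(D) = −8x⁵ ÷ x² = −8x³. Subtract (−8x³)·D = −8x⁵ − 24x⁴ − 48x³. Remainder: 9x⁴ + 18x³ + 18x² − 81x − 54.
Step 4: lead(9x⁴ + 18x³ + 18x² − 81x − 54) ÷ lead(D) = 9x⁴ ÷ x² = 9x². Subtract (9x²)·D = 9x⁴ + 27x³ + 54x². Remainder: −9x³ − 36x² − 81x − 54.
Step 5: lead(−9x³ − 36x² − 81x − 54) ÷ lead(D) = −9x³ ÷ x² = −9x. Subtract (−9x)·D = −9x³ − 27x² − 54x. Remainder: −9x² − 27x − 54.
Step 6: lead(−9x² − 27x − 54) ÷ lead(D) = −9x² ÷ x² = −9. Subtract (−9)·D = −9x² − 27x − 54. Remainder: 0.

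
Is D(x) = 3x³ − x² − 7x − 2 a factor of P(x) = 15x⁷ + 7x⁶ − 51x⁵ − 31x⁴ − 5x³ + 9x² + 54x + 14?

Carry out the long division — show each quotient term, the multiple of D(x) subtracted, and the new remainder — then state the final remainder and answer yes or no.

Step 1: lead(15x⁷ + 7x⁶ − 51x⁵ − 31x⁴ − 5x³ + 9x² + 54x + 14) ÷ lead(D) = 15x⁷ ÷ 3x³ = 5x⁴. Subtract (5x⁴)·D = 15x⁷ − 5x⁶ − 35x⁵ − 10x⁴. Remainder: 12x⁶ − 16x⁵ − 21x⁴ − 5x³ + 9x² + 54x + 14.
Step 2: lead(12x⁶ − 16x⁵ − 21x⁴ − 5x³ + 9x² + 54x + 14) ÷ lead(D) = 12x⁶ ÷ 3x³ = 4x³. Subtract (4x³)·D = 12x⁶ − 4x⁵ − 28x⁴ − 8x³. Remainder: −12x⁵ + 7x⁴ + 3x³ + 9x² + 54x + 14.
Step 3: lead(−12x⁵ + 7x⁴ + 3x³ + 9x² + 54x + 14) ÷ lead(D) = −12x⁵ ÷ 3x³ = −4x². Subtract (−4x²)·D = −12x⁵ + 4x⁴ + 28x³ + 8x². Remainder: 3x⁴ − 25x³ + x² + 54x + 14.
Step 4: lead(3x⁴ − 25x³ + x² + 54x + 14) ÷ lead(D) = 3x⁴ ÷ 3x³ = x. Subtract (x)·D = 3x⁴ − x³ − 7x² − 2x. Remainder: −24x³ + 8x² + 56x + 14.
Step 5: lead(−24x³ + 8x² + 56x + 14) ÷ lead(D) = −24x³ ÷ 3x³ = −8. Subtract (−8)·D = −24x³ + 8x² + 56x + 16. Remainder: −2.

R(x) = −2, so D(x) is not a factor of P(x). no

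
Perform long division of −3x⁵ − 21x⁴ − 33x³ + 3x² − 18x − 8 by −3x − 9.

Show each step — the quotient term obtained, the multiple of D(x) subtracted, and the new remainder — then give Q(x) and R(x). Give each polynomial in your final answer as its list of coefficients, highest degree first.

Step 1: lead(−3x⁵ − 21x⁴ − 33x³ + 3x² − 18x − 8) ÷ lead(D) = −3x⁵ ÷ −3x = x⁴. Subtract (x⁴)·D = −3x⁵ − 9x⁴. Remainder: −12x⁴ − 33x³ + 3x² − 18x − 8.
Step 2: lead(−12x⁴ − 33x³ + 3x² − 18x − 8) ÷ lead(D) = −12x⁴ ÷ −3x = 4x³. Subtract (4x³)·D = −12x⁴ − 36x³. Remainder: 3x³ + 3x² − 18x − 8.
Step 3: lead(3x³ + 3x² − 18x − 8) ÷ lead(D) = 3x³ ÷ −3x = −x². Subtract (−x²)·D = 3x³ + 9x². Remainder: −6x² − 18x − 8.
Step 4: lead(−6x² − 18x − 8) ÷ lead(D) = −6x² ÷ −3x = 2x. Subtract (2x)·D = −6x² − 18x. Remainder: −8.

Q = [1, 4, -1, 2, 0]; R = [-8]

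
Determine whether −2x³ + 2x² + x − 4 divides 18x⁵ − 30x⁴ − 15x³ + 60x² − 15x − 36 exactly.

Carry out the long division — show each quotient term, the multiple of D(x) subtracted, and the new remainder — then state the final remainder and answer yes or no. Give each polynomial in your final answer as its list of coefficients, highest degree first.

Step 1: lead(18x⁵ − 30x⁴ − 15x³ + 60x² − 15x − 36) ÷ lead(D) = 18x⁵ ÷ −2x³ = −9x². Subtract (−9x²)·D = 18x⁵ − 18x⁴ − 9x³ + 36x². Remainder: −12x⁴ − 6x³ + 24x² − 15x − 36.
Step 2: lead(−12x⁴ − 6x³ + 24x² − 15x − 36) ÷ lead(D) = −12x⁴ ÷ −2x³ = 6x. Subtract (6x)·D = −12x⁴ + 12x³ + 6x² − 24x. Remainder: −18x³ + 18x² + 9x − 36.
Step 3: lead(−18x³ + 18x² + 9x − 36) ÷ lead(D) = −18x³ ÷ −2x³ = 9. Subtract (9)·D = −18x³ + 18x² + 9x − 36. Remainder: 0.

R = [0], so D(x) is a factor of P(x). yes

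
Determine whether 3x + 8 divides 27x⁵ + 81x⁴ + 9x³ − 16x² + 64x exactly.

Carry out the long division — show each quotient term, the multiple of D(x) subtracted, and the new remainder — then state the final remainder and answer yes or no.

Step 1: lead(27x⁵ + 81x⁴ + 9x³ − 16x² + 64x) ÷ lead(D) = 27x⁵ ÷ 3x = 9x⁴. Subtract (9x⁴)·D = 27x⁵ + 72x⁴. Remainder: 9x⁴ + 9x³ − 16x² + 64x.
Step 2: lead(9x⁴ + 9x³ − 16x² + 64x) ÷ lead(D) = 9x⁴ ÷ 3x = 3x³. Subtract (3x³)·D = 9x⁴ + 24x³. Remainder: −15x³ − 16x² + 64x.
Step 3: lead(−15x³ − 16x² + 64x) ÷ lead(D) = −15x³ ÷ 3x = −5x². Subtract (−5x²)·D = −15x³ − 40x². Remainder: 24x² + 64x.
Step 4: lead(24x² + 64x) ÷ lead(D) = 24x² ÷ 3x = 8x. Subtract (8x)·D = 24x² + 64x. Remainder: 0.

R(x) = 0, so D(x) is a factor of P(x). yes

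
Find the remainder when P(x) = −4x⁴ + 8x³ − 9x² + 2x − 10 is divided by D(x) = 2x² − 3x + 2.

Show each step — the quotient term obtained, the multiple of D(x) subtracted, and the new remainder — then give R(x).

Step 1: lead(−4x⁴ + 8x³ − 9x² + 2x − 10) ÷ lead(D) = −4x⁴ ÷ 2x² = −2x². Subtract (−2x²)·D = −4x⁴ + 6x³ − 4x². Remainder: 2x³ − 5x² + 2x − 10.
Step 2: lead(2x³ − 5x² + 2x − 10) ÷ lead(D) = 2x³ ÷ 2x² = x. Subtract (x)·D = 2x³ − 3x² + 2x. Remainder: −2x² − 10.
Step 3: lead(−2x² − 10) ÷ lead(D) = −2x² ÷ 2x² = −1. Subtract (−1)·D = −2x² + 3x − 2. Remainder: −3x − 8.

R(x) = −3x − 8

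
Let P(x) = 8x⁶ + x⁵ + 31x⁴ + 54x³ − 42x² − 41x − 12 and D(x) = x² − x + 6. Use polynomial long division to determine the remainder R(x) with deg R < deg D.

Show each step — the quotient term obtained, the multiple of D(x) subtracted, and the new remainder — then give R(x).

R(x) = 5x

Step 1: lead(8x⁶ + x⁵ + 31x⁴ + 54x³ − 42x² − 41x − 12) ÷ lead(D) = 8x⁶ ÷ x² = 8x⁴. Subtract (8x⁴)·D = 8x⁶ − 8x⁵ + 48x⁴. Remainder: 9x⁵ − 17x⁴ + 54x³ − 42x² − 41x − 12.
Step 2: lead(9x⁵ − 17x⁴ + 54x³ − 42x² − 41x − 12) ÷ lead(D) = 9x⁵ ÷ x² = 9x³. Subtract (9x³)·D = 9x⁵ − 9x⁴ + 54x³. Remainder: −8x⁴ − 42x² − 41x − 12.
Step 3: lead(−8x⁴ − 42x² − 41x − 12) ÷ lead(D) = −8x⁴ ÷ x² = −8x². Subtract (−8x²)·D = −8x⁴ + 8x³ − 48x². Remainder: −8x³ + 6x² − 41x − 12.
Step 4: lead(−8x³ + 6x² − 41x − 12) ÷ lead(D) = −8x³ ÷ x² = −8x. Subtract (−8x)·D = −8x³ + 8x² − 48x. Remainder: −2x² + 7x − 12.
Step 5: lead(−2x² + 7x − 12) ÷ lead(D) = −2x² ÷ x² = −2. Subtract (−2)·D = −2x² + 2x − 12. Remainder: 5x.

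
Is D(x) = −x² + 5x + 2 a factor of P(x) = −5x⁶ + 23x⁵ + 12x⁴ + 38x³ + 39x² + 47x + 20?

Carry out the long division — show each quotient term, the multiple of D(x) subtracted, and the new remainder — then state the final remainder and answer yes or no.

Step 1: lead(−5x⁶ + 23x⁵ + 12x⁴ + 38x³ + 39x² + 47x + 20) ÷ lead(D) = −5x⁶ ÷ −x² = 5x⁴. Subtract (5x⁴)·D = −5x⁶ + 25x⁵ + 10x⁴. Remainder: −2x⁵ + 2x⁴ + 38x³ + 39x² + 47x + 20.
Step 2: lead(−2x⁵ + 2x⁴ + 38x³ + 39x² + 47x + 20) ÷ lead(D) = −2x⁵ ÷ −x² = 2x³. Subtract (2x³)·D = −2x⁵ + 10x⁴ + 4x³. Remainder: −8x⁴ + 34x³ + 39x² + 47x + 20.
Step 3: lead(−8x⁴ + 34x³ + 39x² + 47x + 20) ÷ lead(D) = −8x⁴ ÷ −x² = 8x². Subtract (8x²)·D = −8x⁴ + 40x³ + 16x². Remainder: −6x³ + 23x² + 47x + 20.
Step 4: lead(−6x³ + 23x² + 47x + 20) ÷ lead(D) = −6x³ ÷ −x² = 6x. Subtract (6x)·D = −6x³ + 30x² + 12x. Remainder: −7x² + 35x + 20.
Step 5: lead(−7x² + 35x + 20) ÷ lead(D) = −7x² ÷ −x² = 7. Subtract (7)·D = −7x² + 35x + 14. Remainder: 6.

R(x) = 6, so D(x) is not a factor of P(x). no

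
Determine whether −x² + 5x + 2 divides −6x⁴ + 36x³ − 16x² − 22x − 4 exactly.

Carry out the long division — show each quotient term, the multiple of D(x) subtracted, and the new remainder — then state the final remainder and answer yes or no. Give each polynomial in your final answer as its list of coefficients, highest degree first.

Step 1: lead(−6x⁴ + 36x³ − 16x² − 22x − 4) ÷ lead(D) = −6x⁴ ÷ −x² = 6x². Subtract (6x²)·D = −6x⁴ + 30x³ + 12x². Remainder: 6x³ − 28x² − 22x − 4.
Step 2: lead(6x³ − 28x² − 22x − 4) ÷ lead(D) = 6x³ ÷ −x² = −6x. Subtract (−6x)·D = 6x³ − 30x² − 12x. Remainder: 2x² − 10x − 4.
Step 3: lead(2x² − 10x − 4) ÷ lead(D) = 2x² ÷ −x² = −2. Subtract (−2)·D = 2x² − 10x − 4. Remainder: 0.

R = [0], so D(x) is a factor of P(x). yes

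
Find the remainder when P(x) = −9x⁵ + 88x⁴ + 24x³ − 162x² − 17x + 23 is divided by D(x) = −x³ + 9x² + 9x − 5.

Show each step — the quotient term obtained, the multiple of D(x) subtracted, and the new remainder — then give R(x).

Step 1: lead(−9x⁵ + 88x⁴ + 24x³ − 162x² − 17x + 23) ÷ lead(D) = −9x⁵ ÷ −x³ = 9x². Subtract (9x²)·D = −9x⁵ + 81x⁴ + 81x³ − 45x². Remainder: 7x⁴ − 57x³ − 117x² − 17x + 23.
Step 2: lead(7x⁴ − 57x³ − 117x² − 17x + 23) ÷ lead(D) = 7x⁴ ÷ −x³ = −7x. Subtract (−7x)·D = 7x⁴ − 63x³ − 63x² + 35x. Remainder: 6x³ − 54x² − 52x + 23.
Step 3: lead(6x³ − 54x² − 52x + 23) ÷ lead(D) = 6x³ ÷ −x³ = −6. Subtract (−6)·D = 6x³ − 54x² − 54x + 30. Remainder: 2x − 7.

R(x) = 2x − 7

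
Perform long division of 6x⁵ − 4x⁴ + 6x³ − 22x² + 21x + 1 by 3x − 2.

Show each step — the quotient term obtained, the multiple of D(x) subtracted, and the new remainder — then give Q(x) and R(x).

Q(x) = 2x⁴ + 2x² − 6x + 3; R(x) = 7

Step 1: lead(6x⁵ − 4x⁴ + 6x³ − 22x² + 21x + 1) ÷ lead(D) = 6x⁵ ÷ 3x = 2x⁴. Subtract (2x⁴)·D = 6x⁵ − 4x⁴. Remainder: 6x³ − 22x² + 21x + 1.
Step 2: lead(6x³ − 22x² + 21x + 1) ÷ lead(D) = 6x³ ÷ 3x = 2x². Subtract (2x²)·D = 6x³ − 4x². Remainder: −18x² + 21x + 1.
Step 3: lead(−18x² + 21x + 1) ÷ lead(D) = −18x² ÷ 3x = −6x. Subtract (−6x)·D = −18x² + 12x. Remainder: 9x + 1.
Step 4: lead(9x + 1) ÷ lead(D) = 9x ÷ 3x = 3. Subtract (3)·D = 9x − 6. Remainder: 7.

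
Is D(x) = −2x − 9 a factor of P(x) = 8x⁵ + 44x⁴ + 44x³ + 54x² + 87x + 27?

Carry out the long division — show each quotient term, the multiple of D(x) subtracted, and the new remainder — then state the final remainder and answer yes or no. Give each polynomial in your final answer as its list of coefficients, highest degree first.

R = [0], so D(x) is a factor of P(x). yes

Step 1: lead(8x⁵ + 44x⁴ + 44x³ + 54x² + 87x + 27) ÷ lead(D) = 8x⁵ ÷ −2x = −4x⁴. Subtract (−4x⁴)·D = 8x⁵ + 36x⁴. Remainder: 8x⁴ + 44x³ + 54x² + 87x + 27.
Step 2: lead(8x⁴ + 44x³ + 54x² + 87x + 27) ÷ lead(D) = 8x⁴ ÷ −2x = −4x³. Subtract (−4x³)·D = 8x⁴ + 36x³. Remainder: 8x³ + 54x² + 87x + 27.
Step 3: lead(8x³ + 54x² + 87x + 27) ÷ lead(D) = 8x³ ÷ −2x = −4x². Subtract (−4x²)·D = 8x³ + 36x². Remainder: 18x² + 87x + 27.
Step 4: lead(18x² + 87x + 27) ÷ lead(D) = 18x² ÷ −2x = −9x. Subtract (−9x)·D = 18x² + 81x. Remainder: 6x + 27.
Step 5: lead(6x + 27) ÷ lead(D) = 6x ÷ −2x = −3. Subtract (−3)·D = 6x + 27. Remainder: 0.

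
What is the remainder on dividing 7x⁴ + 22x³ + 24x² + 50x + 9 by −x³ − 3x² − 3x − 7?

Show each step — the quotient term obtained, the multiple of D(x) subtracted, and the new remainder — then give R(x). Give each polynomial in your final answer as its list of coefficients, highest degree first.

R = [-2, 2]

Step 1: lead(7x⁴ + 22x³ + 24x² + 50x + 9) ÷ lead(D) = 7x⁴ ÷ −x³ = −7x. Subtract (−7x)·D = 7x⁴ + 21x³ + 21x² + 49x. Remainder: x³ + 3x² + x + 9.
Step 2: lead(x³ + 3x² + x + 9) ÷ lead(D) = x³ ÷ −x³ = −1. Subtract (−1)·D = x³ + 3x² + 3x + 7. Remainder: −2x + 2.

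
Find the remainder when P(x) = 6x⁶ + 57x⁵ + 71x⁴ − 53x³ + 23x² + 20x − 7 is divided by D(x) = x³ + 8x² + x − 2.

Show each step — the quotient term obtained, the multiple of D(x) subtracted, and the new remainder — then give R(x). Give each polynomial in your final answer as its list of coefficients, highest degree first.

R = [5]

Step 1: lead(6x⁶ + 57x⁵ + 71x⁴ − 53x³ + 23x² + 20x − 7) ÷ lead(D) = 6x⁶ ÷ x³ = 6x³. Subtract (6x³)·D = 6x⁶ + 48x⁵ + 6x⁴ − 12x³. Remainder: 9x⁵ + 65x⁴ − 41x³ + 23x² + 20x − 7.
Step 2: lead(9x⁵ + 65x⁴ − 41x³ + 23x² + 20x − 7) ÷ lead(D) = 9x⁵ ÷ x³ = 9x². Subtract (9x²)·D = 9x⁵ + 72x⁴ + 9x³ − 18x². Remainder: −7x⁴ − 50x³ + 41x² + 20x − 7.
Step 3: lead(−7x⁴ − 50x³ + 41x² + 20x − 7) ÷ lead(D) = −7x⁴ ÷ x³ = −7x. Subtract (−7x)·D = −7x⁴ − 56x³ − 7x² + 14x. Remainder: 6x³ + 48x² + 6x − 7.
Step 4: lead(6x³ + 48x² + 6x − 7) ÷ lead(D) = 6x³ ÷ x³ = 6. Subtract (6)·D = 6x³ + 48x² + 6x − 12. Remainder: 5.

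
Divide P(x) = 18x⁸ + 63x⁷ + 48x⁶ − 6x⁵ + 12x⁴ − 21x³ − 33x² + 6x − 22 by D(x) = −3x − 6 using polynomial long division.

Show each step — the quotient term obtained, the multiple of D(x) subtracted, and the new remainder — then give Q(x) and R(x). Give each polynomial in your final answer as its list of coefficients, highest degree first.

Q = [-6, -9, 2, -2, 0, 7, -3, 4]; R = [2]

Step 1: lead(18x⁸ + 63x⁷ + 48x⁶ − 6x⁵ + 12x⁴ − 21x³ − 33x² + 6x − 22) ÷ lead(D) = 18x⁸ ÷ −3x = −6x⁷. Subtract (−6x⁷)·D = 18x⁸ + 36x⁷. Remainder: 27x⁷ + 48x⁶ − 6x⁵ + 12x⁴ − 21x³ − 33x² + 6x − 22.
Step 2: lead(27x⁷ + 48x⁶ − 6x⁵ + 12x⁴ − 21x³ − 33x² + 6x − 22) ÷ lead(D) = 27x⁷ ÷ −3x = −9x⁶. Subtract (−9x⁶)·D = 27x⁷ + 54x⁶. Remainder: −6x⁶ − 6x⁵ + 12x⁴ − 21x³ − 33x² + 6x − 22.
Step 3: lead(−6x⁶ − 6x⁵ + 12x⁴ − 21x³ − 33x² + 6x − 22) ÷ lead(D) = −6x⁶ ÷ −3x = 2x⁵. Subtract (2x⁵)·D = −6x⁶ − 12x⁵. Remainder: 6x⁵ + 12x⁴ − 21x³ − 33x² + 6x − 22.
Step 4: lead(6x⁵ + 12x⁴ − 21x³ − 33x² + 6x − 22) ÷ lead(D) = 6x⁵ ÷ −3x = −2x⁴. Subtract (−2x⁴)·D = 6x⁵ + 12x⁴. Remainder: −21x³ − 33x² + 6x − 22.
Step 5: lead(−21x³ − 33x² + 6x − 22) ÷ lead(D) = −21x³ ÷ −3x = 7x². Subtract (7x²)·D = −21x³ − 42x². Remainder: 9x² + 6x − 22.
Step 6: lead(9x² + 6x − 22) ÷ lead(D) = 9x² ÷ −3x = −3x. Subtract (−3x)·D = 9x² + 18x. Remainder: −12x − 22.
Step 7: lead(−12x − 22) ÷ lead(D) = −12x ÷ −3x = 4. Subtract (4)·D = −12x − 24. Remainder: 2.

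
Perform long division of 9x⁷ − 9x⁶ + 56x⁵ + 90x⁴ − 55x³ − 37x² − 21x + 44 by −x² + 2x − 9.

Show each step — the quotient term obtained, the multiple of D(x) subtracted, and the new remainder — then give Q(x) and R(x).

Step 1: lead(9x⁷ − 9x⁶ + 56x⁵ + 90x⁴ − 55x³ − 37x² − 21x + 44) ÷ lead(D) = 9x⁷ ÷ −x² = −9x⁵. Subtract (−9x⁵)·D = 9x⁷ − 18x⁶ + 81x⁵. Remainder: 9x⁶ − 25x⁵ + 90x⁴ − 55x³ − 37x² − 21x + 44.
Step 2: lead(9x⁶ − 25x⁵ + 90x⁴ − 55x³ − 37x² − 21x + 44) ÷ lead(D) = 9x⁶ ÷ −x² = −9x⁴. Subtract (−9x⁴)·D = 9x⁶ − 18x⁵ + 81x⁴. Remainder: −7x⁵ + 9x⁴ − 55x³ − 37x² − 21x + 44.
Step 3: lead(−7x⁵ + 9x⁴ − 55x³ − 37x² − 21x + 44) ÷ lead(D) = −7x⁵ ÷ −x² = 7x³. Subtract (7x³)·D = −7x⁵ + 14x⁴ − 63x³. Remainder: −5x⁴ + 8x³ − 37x² − 21x + 44.
Step 4: lead(−5x⁴ + 8x³ − 37x² − 21x + 44) ÷ lead(D) = −5x⁴ ÷ −x² = 5x². Subtract (5x²)·D = −5x⁴ + 10x³ − 45x². Remainder: −2x³ + 8x² − 21x + 44.
Step 5: lead(−2x³ + 8x² − 21x + 44) ÷ lead(D) = −2x³ ÷ −x² = 2x. Subtract (2x)·D = −2x³ + 4x² − 18x. Remainder: 4x² − 3x + 44.
Step 6: lead(4x² − 3x + 44) ÷ lead(D) = 4x² ÷ −x² = −4. Subtract (−4)·D = 4x² − 8x + 36. Remainder: 5x + 8.

Q(x) = −9x⁵ − 9x⁴ + 7x³ + 5x² + 2x − 4; R(x) = 5x + 8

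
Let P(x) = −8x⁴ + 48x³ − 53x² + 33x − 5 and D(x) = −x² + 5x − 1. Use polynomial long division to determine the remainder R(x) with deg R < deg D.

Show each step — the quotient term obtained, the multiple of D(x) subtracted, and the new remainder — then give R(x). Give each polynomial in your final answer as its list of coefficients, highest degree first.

R = [0]

Step 1: lead(−8x⁴ + 48x³ − 53x² + 33x − 5) ÷ lead(D) = −8x⁴ ÷ −x² = 8x². Subtract (8x²)·D = −8x⁴ + 40x³ − 8x². Remainder: 8x³ − 45x² + 33x − 5.
Step 2: lead(8x³ − 45x² + 33x − 5) ÷ lead(D) = 8x³ ÷ −x² = −8x. Subtract (−8x)·D = 8x³ − 40x² + 8x. Remainder: −5x² + 25x − 5.
Step 3: lead(−5x² + 25x − 5) ÷ lead(D) = −5x² ÷ −x² = 5. Subtract (5)·D = −5x² + 25x − 5. Remainder: 0.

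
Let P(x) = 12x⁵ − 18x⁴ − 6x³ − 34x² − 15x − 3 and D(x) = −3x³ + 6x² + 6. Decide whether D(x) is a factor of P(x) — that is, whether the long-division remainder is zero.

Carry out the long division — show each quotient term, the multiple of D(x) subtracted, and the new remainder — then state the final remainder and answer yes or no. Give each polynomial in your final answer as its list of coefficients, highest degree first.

Step 1: lead(12x⁵ − 18x⁴ − 6x³ − 34x² − 15x − 3) ÷ lead(D) = 12x⁵ ÷ −3x³ = −4x². Subtract (−4x²)·D = 12x⁵ − 24x⁴ − 24x². Remainder: 6x⁴ − 6x³ − 10x² − 15x − 3.
Step 2: lead(6x⁴ − 6x³ − 10x² − 15x − 3) ÷ lead(D) = 6x⁴ ÷ −3x³ = −2x. Subtract (−2x)·D = 6x⁴ − 12x³ − 12x. Remainder: 6x³ − 10x² − 3x − 3.
Step 3: lead(6x³ − 10x² − 3x − 3) ÷ lead(D) = 6x³ ÷ −3x³ = −2. Subtract (−2)·D = 6x³ − 12x² − 12. Remainder: 2x² − 3x + 9.

R = [2, -3, 9], so D(x) is not a factor of P(x). no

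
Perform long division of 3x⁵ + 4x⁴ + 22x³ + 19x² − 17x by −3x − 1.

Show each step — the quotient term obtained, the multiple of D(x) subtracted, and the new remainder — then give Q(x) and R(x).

Q(x) = −x⁴ − x³ − 7x² − 4x + 7; R(x) = 7

Step 1: lead(3x⁵ + 4x⁴ + 22x³ + 19x² − 17x) ÷ lead(D) = 3x⁵ ÷ −3x = −x⁴. Subtract (−x⁴)·D = 3x⁵ + x⁴. Remainder: 3x⁴ + 22x³ + 19x² − 17x.
Step 2: lead(3x⁴ + 22x³ + 19x² − 17x) ÷ lead(D) = 3x⁴ ÷ −3x = −x³. Subtract (−x³)·D = 3x⁴ + x³. Remainder: 21x³ + 19x² − 17x.
Step 3: lead(21x³ + 19x² − 17x) ÷ lead(D) = 21x³ ÷ −3x = −7x². Subtract (−7x²)·D = 21x³ + 7x². Remainder: 12x² − 17x.
Step 4: lead(12x² − 17x) ÷ lead(D) = 12x² ÷ −3x = −4x. Subtract (−4x)·D = 12x² + 4x. Remainder: −21x.
Step 5: lead(−21x) ÷ lead(D) = −21x ÷ −3x = 7. Subtract (7)·D = −21x − 7. Remainder: 7.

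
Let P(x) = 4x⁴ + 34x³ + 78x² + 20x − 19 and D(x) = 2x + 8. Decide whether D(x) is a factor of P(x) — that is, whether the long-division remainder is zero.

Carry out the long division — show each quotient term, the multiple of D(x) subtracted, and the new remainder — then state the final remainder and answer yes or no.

Step 1: lead(4x⁴ + 34x³ + 78x² + 20x − 19) ÷ lead(D) = 4x⁴ ÷ 2x = 2x³. Subtract (2x³)·D = 4x⁴ + 16x³. Remainder: 18x³ + 78x² + 20x − 19.
Step 2: lead(18x³ + 78x² + 20x − 19) ÷ lead(D) = 18x³ ÷ 2x = 9x². Subtract (9x²)·D = 18x³ + 72x². Remainder: 6x² + 20x − 19.
Step 3: lead(6x² + 20x − 19) ÷ lead(D) = 6x² ÷ 2x = 3x. Subtract (3x)·D = 6x² + 24x. Remainder: −4x − 19.
Step 4: lead(−4x − 19) ÷ lead(D) = −4x ÷ 2x = −2. Subtract (−2)·D = −4x − 16. Remainder: −3.

R(x) = −3, so D(x) is not a factor of P(x). no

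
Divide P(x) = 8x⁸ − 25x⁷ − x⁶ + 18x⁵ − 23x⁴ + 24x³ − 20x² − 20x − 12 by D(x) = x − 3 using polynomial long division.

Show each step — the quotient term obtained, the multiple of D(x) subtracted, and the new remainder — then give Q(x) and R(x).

Q(x) = 8x⁷ − x⁶ − 4x⁵ + 6x⁴ − 5x³ + 9x² + 7x + 1; R(x) = −9

Step 1: lead(8x⁸ − 25x⁷ − x⁶ + 18x⁵ − 23x⁴ + 24x³ − 20x² − 20x − 12) ÷ lead(D) = 8x⁸ ÷ x = 8x⁷. Subtract (8x⁷)·D = 8x⁸ − 24x⁷. Remainder: −x⁷ − x⁶ + 18x⁵ − 23x⁴ + 24x³ − 20x² − 20x − 12.
Step 2: lead(−x⁷ − x⁶ + 18x⁵ − 23x⁴ + 24x³ − 20x² − 20x − 12) ÷ lead(D) = −x⁷ ÷ x = −x⁶. Subtract (−x⁶)·D = −x⁷ + 3x⁶. Remainder: −4x⁶ + 18x⁵ − 23x⁴ + 24x³ − 20x² − 20x − 12.
Step 3: lead(−4x⁶ + 18x⁵ − 23x⁴ + 24x³ − 20x² − 20x − 12) ÷ lead(D) = −4x⁶ ÷ x = −4x⁵. Subtract (−4x⁵)·D = −4x⁶ + 12x⁵. Remainder: 6x⁵ − 23x⁴ + 24x³ − 20x² − 20x − 12.
Step 4: lead(6x⁵ − 23x⁴ + 24x³ − 20x² − 20x − 12) ÷ lead(D) = 6x⁵ ÷ x = 6x⁴. Subtract (6x⁴)·D = 6x⁵ − 18x⁴. Remainder: −5x⁴ + 24x³ − 20x² − 20x − 12.
Step 5: lead(−5x⁴ + 24x³ − 20x² − 20x − 12) ÷ lead(D) = −5x⁴ ÷ x = −5x³. Subtract (−5x³)·D = −5x⁴ + 15x³. Remainder: 9x³ − 20x² − 20x − 12.
Step 6: lead(9x³ − 20x² − 20x − 12) ÷ lead(D) = 9x³ ÷ x = 9x². Subtract (9x²)·D = 9x³ − 27x². Remainder: 7x² − 20x − 12.
Step 7: lead(7x² − 20x − 12) ÷ lead(D) = 7x² ÷ x = 7x. Subtract (7x)·D = 7x² − 21x. Remainder: x − 12.
Step 8: lead(x − 12) ÷ lead(D) = x ÷ x = 1. Subtract (1)·D = x − 3. Remainder: −9.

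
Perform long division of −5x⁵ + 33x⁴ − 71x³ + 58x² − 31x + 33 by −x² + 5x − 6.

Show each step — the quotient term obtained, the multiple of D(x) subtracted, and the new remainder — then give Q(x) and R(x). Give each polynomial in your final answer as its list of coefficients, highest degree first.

Step 1: lead(−5x⁵ + 33x⁴ − 71x³ + 58x² − 31x + 33) ÷ lead(D) = −5x⁵ ÷ −x² = 5x³. Subtract (5x³)·D = −5x⁵ + 25x⁴ − 30x³. Remainder: 8x⁴ − 41x³ + 58x² − 31x + 33.
Step 2: lead(8x⁴ − 41x³ + 58x² − 31x + 33) ÷ lead(D) = 8x⁴ ÷ −x² = −8x². Subtract (−8x²)·D = 8x⁴ − 40x³ + 48x². Remainder: −x³ + 10x² − 31x + 33.
Step 3: lead(−x³ + 10x² − 31x + 33) ÷ lead(D) = −x³ ÷ −x² = x. Subtract (x)·D = −x³ + 5x² − 6x. Remainder: 5x² − 25x + 33.
Step 4: lead(5x² − 25x + 33) ÷ lead(D) = 5x² ÷ −x² = −5. Subtract (−5)·D = 5x² − 25x + 30. Remainder: 3.

Q = [5, -8, 1, -5]; R = [3]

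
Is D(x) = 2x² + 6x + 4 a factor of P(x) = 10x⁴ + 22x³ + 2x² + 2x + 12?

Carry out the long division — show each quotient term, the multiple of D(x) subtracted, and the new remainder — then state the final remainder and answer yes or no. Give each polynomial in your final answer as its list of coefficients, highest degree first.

Step 1: lead(10x⁴ + 22x³ + 2x² + 2x + 12) ÷ lead(D) = 10x⁴ ÷ 2x² = 5x². Subtract (5x²)·D = 10x⁴ + 30x³ + 20x². Remainder: −8x³ − 18x² + 2x + 12.
Step 2: lead(−8x³ − 18x² + 2x + 12) ÷ lead(D) = −8x³ ÷ 2x² = −4x. Subtract (−4x)·D = −8x³ − 24x² − 16x. Remainder: 6x² + 18x + 12.
Step 3: lead(6x² + 18x + 12) ÷ lead(D) = 6x² ÷ 2x² = 3. Subtract (3)·D = 6x² + 18x + 12. Remainder: 0.

R = [0], so D(x) is a factor of P(x). yes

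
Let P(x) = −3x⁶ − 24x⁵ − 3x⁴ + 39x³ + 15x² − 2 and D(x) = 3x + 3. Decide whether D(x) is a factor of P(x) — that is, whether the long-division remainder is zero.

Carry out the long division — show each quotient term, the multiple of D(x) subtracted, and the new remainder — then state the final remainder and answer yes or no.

R(x) = −8, so D(x) is not a factor of P(x). no

Step 1: lead(−3x⁶ − 24x⁵ − 3x⁴ + 39x³ + 15x² − 2) ÷ lead(D) = −3x⁶ ÷ 3x = −x⁵. Subtract (−x⁵)·D = −3x⁶ − 3x⁵. Remainder: −21x⁵ − 3x⁴ + 39x³ + 15x² − 2.
Step 2: lead(−21x⁵ − 3x⁴ + 39x³ + 15x² − 2) ÷ lead(D) = −21x⁵ ÷ 3x = −7x⁴. Subtract (−7x⁴)·D = −21x⁵ − 21x⁴. Remainder: 18x⁴ + 39x³ + 15x² − 2.
Step 3: lead(18x⁴ + 39x³ + 15x² − 2) ÷ lead(D) = 18x⁴ ÷ 3x = 6x³. Subtract (6x³)·D = 18x⁴ + 18x³. Remainder: 21x³ + 15x² − 2.
Step 4: lead(21x³ + 15x² − 2) ÷ lead(D) = 21x³ ÷ 3x = 7x². Subtract (7x²)·D = 21x³ + 21x². Remainder: −6x² − 2.
Step 5: lead(−6x² − 2) ÷ lead(D) = −6x² ÷ 3x = −2x. Subtract (−2x)·D = −6x² − 6x. Remainder: 6x − 2.
Step 6: lead(6x − 2) ÷ lead(D) = 6x ÷ 3x = 2. Subtract (2)·D = 6x + 6. Remainder: −8.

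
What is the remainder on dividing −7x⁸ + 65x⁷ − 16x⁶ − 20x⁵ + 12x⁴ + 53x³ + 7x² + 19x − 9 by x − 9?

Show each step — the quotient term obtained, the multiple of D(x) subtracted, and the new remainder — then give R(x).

Step 1: lead(−7x⁸ + 65x⁷ − 16x⁶ − 20x⁵ + 12x⁴ + 53x³ + 7x² + 19x − 9) ÷ lead(D) = −7x⁸ ÷ x = −7x⁷. Subtract (−7x⁷)·D = −7x⁸ + 63x⁷. Remainder: 2x⁷ − 16x⁶ − 20x⁵ + 12x⁴ + 53x³ + 7x² + 19x − 9.
Step 2: lead(2x⁷ − 16x⁶ − 20x⁵ + 12x⁴ + 53x³ + 7x² + 19x − 9) ÷ lead(D) = 2x⁷ ÷ x = 2x⁶. Subtract (2x⁶)·D = 2x⁷ − 18x⁶. Remainder: 2x⁶ − 20x⁵ + 12x⁴ + 53x³ + 7x² + 19x − 9.
Step 3: lead(2x⁶ − 20x⁵ + 12x⁴ + 53x³ + 7x² + 19x − 9) ÷ lead(D) = 2x⁶ ÷ x = 2x⁵. Subtract (2x⁵)·D = 2x⁶ − 18x⁵. Remainder: −2x⁵ + 12x⁴ + 53x³ + 7x² + 19x − 9.
Step 4: lead(−2x⁵ + 12x⁴ + 53x³ + 7x² + 19x − 9) ÷ lead(D) = −2x⁵ ÷ x = −2x⁴. Subtract (−2x⁴)·D = −2x⁵ + 18x⁴. Remainder: −6x⁴ + 53x³ + 7x² + 19x − 9.
Step 5: lead(−6x⁴ + 53x³ + 7x² + 19x − 9) ÷ lead(D) = −6x⁴ ÷ x = −6x³. Subtract (−6x³)·D = −6x⁴ + 54x³. Remainder: −x³ + 7x² + 19x − 9.
Step 6: lead(−x³ + 7x² + 19x − 9) ÷ lead(D) = −x³ ÷ x = −x². Subtract (−x²)·D = −x³ + 9x². Remainder: −2x² + 19x − 9.
Step 7: lead(−2x² + 19x − 9) ÷ lead(D) = −2x² ÷ x = −2x. Subtract (−2x)·D = −2x² + 18x. Remainder: x − 9.
Step 8: lead(x − 9) ÷ lead(D) = x ÷ x = 1. Subtract (1)·D = x − 9. Remainder: 0.

R(x) = 0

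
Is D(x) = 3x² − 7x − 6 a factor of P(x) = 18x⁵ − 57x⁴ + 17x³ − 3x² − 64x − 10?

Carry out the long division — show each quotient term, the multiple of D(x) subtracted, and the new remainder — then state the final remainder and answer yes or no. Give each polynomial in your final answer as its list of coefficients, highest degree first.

Step 1: lead(18x⁵ − 57x⁴ + 17x³ − 3x² − 64x − 10) ÷ lead(D) = 18x⁵ ÷ 3x² = 6x³. Subtract (6x³)·D = 18x⁵ − 42x⁴ − 36x³. Remainder: −15x⁴ + 53x³ − 3x² − 64x − 10.
Step 2: lead(−15x⁴ + 53x³ − 3x² − 64x − 10) ÷ lead(D) = −15x⁴ ÷ 3x² = −5x². Subtract (−5x²)·D = −15x⁴ + 35x³ + 30x². Remainder: 18x³ − 33x² − 64x − 10.
Step 3: lead(18x³ − 33x² − 64x − 10) ÷ lead(D) = 18x³ ÷ 3x² = 6x. Subtract (6x)·D = 18x³ − 42x² − 36x. Remainder: 9x² − 28x − 10.
Step 4: lead(9x² − 28x − 10) ÷ lead(D) = 9x² ÷ 3x² = 3. Subtract (3)·D = 9x² − 21x − 18. Remainder: −7x + 8.

R = [-7, 8], so D(x) is not a factor of P(x). no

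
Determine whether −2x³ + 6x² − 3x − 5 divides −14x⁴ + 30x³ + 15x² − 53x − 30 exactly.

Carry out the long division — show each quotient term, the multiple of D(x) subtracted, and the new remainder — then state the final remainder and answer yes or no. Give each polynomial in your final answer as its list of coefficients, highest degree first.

Step 1: lead(−14x⁴ + 30x³ + 15x² − 53x − 30) ÷ lead(D) = −14x⁴ ÷ −2x³ = 7x. Subtract (7x)·D = −14x⁴ + 42x³ − 21x² − 35x. Remainder: −12x³ + 36x² − 18x − 30.
Step 2: lead(−12x³ + 36x² − 18x − 30) ÷ lead(D) = −12x³ ÷ −2x³ = 6. Subtract (6)·D = −12x³ + 36x² − 18x − 30. Remainder: 0.

R = [0], so D(x) is a factor of P(x). yes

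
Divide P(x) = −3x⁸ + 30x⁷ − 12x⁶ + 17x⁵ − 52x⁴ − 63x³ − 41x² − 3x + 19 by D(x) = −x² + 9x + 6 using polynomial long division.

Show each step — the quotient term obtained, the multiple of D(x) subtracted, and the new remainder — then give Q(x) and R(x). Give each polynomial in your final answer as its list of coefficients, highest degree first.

Step 1: lead(−3x⁸ + 30x⁷ − 12x⁶ + 17x⁵ − 52x⁴ − 63x³ − 41x² − 3x + 19) ÷ lead(D) = −3x⁸ ÷ −x² = 3x⁶. Subtract (3x⁶)·D = −3x⁸ + 27x⁷ + 18x⁶. Remainder: 3x⁷ − 30x⁶ + 17x⁵ − 52x⁴ − 63x³ − 41x² − 3x + 19.
Step 2: lead(3x⁷ − 30x⁶ + 17x⁵ − 52x⁴ − 63x³ − 41x² − 3x + 19) ÷ lead(D) = 3x⁷ ÷ −x² = −3x⁵. Subtract (−3x⁵)·D = 3x⁷ − 27x⁶ − 18x⁵. Remainder: −3x⁶ + 35x⁵ − 52x⁴ − 63x³ − 41x² − 3x + 19.
Step 3: lead(−3x⁶ + 35x⁵ − 52x⁴ − 63x³ − 41x² − 3x + 19) ÷ lead(D) = −3x⁶ ÷ −x² = 3x⁴. Subtract (3x⁴)·D = −3x⁶ + 27x⁵ + 18x⁴. Remainder: 8x⁵ − 70x⁴ − 63x³ − 41x² − 3x + 19.
Step 4: lead(8x⁵ − 70x⁴ − 63x³ − 41x² − 3x + 19) ÷ lead(D) = 8x⁵ ÷ −x² = −8x³. Subtract (−8x³)·D = 8x⁵ − 72x⁴ − 48x³. Remainder: 2x⁴ − 15x³ − 41x² − 3x + 19.
Step 5: lead(2x⁴ − 15x³ − 41x² − 3x + 19) ÷ lead(D) = 2x⁴ ÷ −x² = −2x². Subtract (−2x²)·D = 2x⁴ − 18x³ − 12x². Remainder: 3x³ − 29x² − 3x + 19.
Step 6: lead(3x³ − 29x² − 3x + 19) ÷ lead(D) = 3x³ ÷ −x² = −3x. Subtract (−3x)·D = 3x³ − 27x² − 18x. Remainder: −2x² + 15x + 19.
Step 7: lead(−2x² + 15x + 19) ÷ lead(D) = −2x² ÷ −x² = 2. Subtract (2)·D = −2x² + 18x + 12. Remainder: −3x + 7.

Q = [3, -3, 3, -8, -2, -3, 2]; R = [-3, 7]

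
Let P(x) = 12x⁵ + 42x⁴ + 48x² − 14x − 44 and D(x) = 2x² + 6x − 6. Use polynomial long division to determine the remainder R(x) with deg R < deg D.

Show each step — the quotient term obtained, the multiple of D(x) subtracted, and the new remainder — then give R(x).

Step 1: lead(12x⁵ + 42x⁴ + 48x² − 14x − 44) ÷ lead(D) = 12x⁵ ÷ 2x² = 6x³. Subtract (6x³)·D = 12x⁵ + 36x⁴ − 36x³. Remainder: 6x⁴ + 36x³ + 48x² − 14x − 44.
Step 2: lead(6x⁴ + 36x³ + 48x² − 14x − 44) ÷ lead(D) = 6x⁴ ÷ 2x² = 3x². Subtract (3x²)·D = 6x⁴ + 18x³ − 18x². Remainder: 18x³ + 66x² − 14x − 44.
Step 3: lead(18x³ + 66x² − 14x − 44) ÷ lead(D) = 18x³ ÷ 2x² = 9x. Subtract (9x)·D = 18x³ + 54x² − 54x. Remainder: 12x² + 40x − 44.
Step 4: lead(12x² + 40x − 44) ÷ lead(D) = 12x² ÷ 2x² = 6. Subtract (6)·D = 12x² + 36x − 36. Remainder: 4x − 8.

R(x) = 4x − 8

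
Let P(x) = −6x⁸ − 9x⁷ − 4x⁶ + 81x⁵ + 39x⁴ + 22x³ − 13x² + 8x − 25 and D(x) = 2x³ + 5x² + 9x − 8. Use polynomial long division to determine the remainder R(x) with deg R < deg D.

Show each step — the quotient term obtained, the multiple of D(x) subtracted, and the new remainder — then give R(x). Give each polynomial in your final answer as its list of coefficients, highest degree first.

Step 1: lead(−6x⁸ − 9x⁷ − 4x⁶ + 81x⁵ + 39x⁴ + 22x³ − 13x² + 8x − 25) ÷ lead(D) = −6x⁸ ÷ 2x³ = −3x⁵. Subtract (−3x⁵)·D = −6x⁸ − 15x⁷ − 27x⁶ + 24x⁵. Remainder: 6x⁷ + 23x⁶ + 57x⁵ + 39x⁴ + 22x³ − 13x² + 8x − 25.
Step 2: lead(6x⁷ + 23x⁶ + 57x⁵ + 39x⁴ + 22x³ − 13x² + 8x − 25) ÷ lead(D) = 6x⁷ ÷ 2x³ = 3x⁴. Subtract (3x⁴)·D = 6x⁷ + 15x⁶ + 27x⁵ − 24x⁴. Remainder: 8x⁶ + 30x⁵ + 63x⁴ + 22x³ − 13x² + 8x − 25.
Step 3: lead(8x⁶ + 30x⁵ + 63x⁴ + 22x³ − 13x² + 8x − 25) ÷ lead(D) = 8x⁶ ÷ 2x³ = 4x³. Subtract (4x³)·D = 8x⁶ + 20x⁵ + 36x⁴ − 32x³. Remainder: 10x⁵ + 27x⁴ + 54x³ − 13x² + 8x − 25.
Step 4: lead(10x⁵ + 27x⁴ + 54x³ − 13x² + 8x − 25) ÷ lead(D) = 10x⁵ ÷ 2x³ = 5x². Subtract (5x²)·D = 10x⁵ + 25x⁴ + 45x³ − 40x². Remainder: 2x⁴ + 9x³ + 27x² + 8x − 25.
Step 5: lead(2x⁴ + 9x³ + 27x² + 8x − 25) ÷ lead(D) = 2x⁴ ÷ 2x³ = x. Subtract (x)·D = 2x⁴ + 5x³ + 9x² − 8x. Remainder: 4x³ + 18x² + 16x − 25.
Step 6: lead(4x³ + 18x² + 16x − 25) ÷ lead(D) = 4x³ ÷ 2x³ = 2. Subtract (2)·D = 4x³ + 10x² + 18x − 16. Remainder: 8x² − 2x − 9.

R = [8, -2, -9]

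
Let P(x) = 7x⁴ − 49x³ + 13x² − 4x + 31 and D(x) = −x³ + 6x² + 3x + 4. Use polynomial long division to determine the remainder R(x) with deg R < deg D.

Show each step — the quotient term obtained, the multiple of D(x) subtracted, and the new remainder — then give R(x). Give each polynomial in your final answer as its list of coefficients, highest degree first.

Step 1: lead(7x⁴ − 49x³ + 13x² − 4x + 31) ÷ lead(D) = 7x⁴ ÷ −x³ = −7x. Subtract (−7x)·D = 7x⁴ − 42x³ − 21x² − 28x. Remainder: −7x³ + 34x² + 24x + 31.
Step 2: lead(−7x³ + 34x² + 24x + 31) ÷ lead(D) = −7x³ ÷ −x³ = 7. Subtract (7)·D = −7x³ + 42x² + 21x + 28. Remainder: −8x² + 3x + 3.

R = [-8, 3, 3]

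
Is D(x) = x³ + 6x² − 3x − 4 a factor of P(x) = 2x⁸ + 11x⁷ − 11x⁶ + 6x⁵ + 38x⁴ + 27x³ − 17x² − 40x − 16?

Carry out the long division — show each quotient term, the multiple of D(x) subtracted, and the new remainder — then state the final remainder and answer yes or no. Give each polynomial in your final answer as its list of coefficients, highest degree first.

R = [0], so D(x) is a factor of P(x). yes

Step 1: lead(2x⁸ + 11x⁷ − 11x⁶ + 6x⁵ + 38x⁴ + 27x³ − 17x² − 40x − 16) ÷ lead(D) = 2x⁸ ÷ x³ = 2x⁵. Subtract (2x⁵)·D = 2x⁸ + 12x⁷ − 6x⁶ − 8x⁵. Remainder: −x⁷ − 5x⁶ + 14x⁵ + 38x⁴ + 27x³ − 17x² − 40x − 16.
Step 2: lead(−x⁷ − 5x⁶ + 14x⁵ + 38x⁴ + 27x³ − 17x² − 40x − 16) ÷ lead(D) = −x⁷ ÷ x³ = −x⁴. Subtract (−x⁴)·D = −x⁷ − 6x⁶ + 3x⁵ + 4x⁴. Remainder: x⁶ + 11x⁵ + 34x⁴ + 27x³ − 17x² − 40x − 16.
Step 3: lead(x⁶ + 11x⁵ + 34x⁴ + 27x³ − 17x² − 40x − 16) ÷ lead(D) = x⁶ ÷ x³ = x³. Subtract (x³)·D = x⁶ + 6x⁵ − 3x⁴ − 4x³. Remainder: 5x⁵ + 37x⁴ + 31x³ − 17x² − 40x − 16.
Step 4: lead(5x⁵ + 37x⁴ + 31x³ − 17x² − 40x − 16) ÷ lead(D) = 5x⁵ ÷ x³ = 5x². Subtract (5x²)·D = 5x⁵ + 30x⁴ − 15x³ − 20x². Remainder: 7x⁴ + 46x³ + 3x² − 40x − 16.
Step 5: lead(7x⁴ + 46x³ + 3x² − 40x − 16) ÷ lead(D) = 7x⁴ ÷ x³ = 7x. Subtract (7x)·D = 7x⁴ + 42x³ − 21x² − 28x. Remainder: 4x³ + 24x² − 12x − 16.
Step 6: lead(4x³ + 24x² − 12x − 16) ÷ lead(D) = 4x³ ÷ x³ = 4. Subtract (4)·D = 4x³ + 24x² − 12x − 16. Remainder: 0.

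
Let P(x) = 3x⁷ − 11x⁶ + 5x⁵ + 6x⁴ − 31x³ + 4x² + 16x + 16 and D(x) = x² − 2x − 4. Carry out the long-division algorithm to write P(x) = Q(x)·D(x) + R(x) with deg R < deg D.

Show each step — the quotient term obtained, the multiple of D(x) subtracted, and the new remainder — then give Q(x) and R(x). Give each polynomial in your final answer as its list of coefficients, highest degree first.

Q = [3, -5, 7, 0, -3, -2]; R = [8]

Step 1: lead(3x⁷ − 11x⁶ + 5x⁵ + 6x⁴ − 31x³ + 4x² + 16x + 16) ÷ lead(D) = 3x⁷ ÷ x² = 3x⁵. Subtract (3x⁵)·D = 3x⁷ − 6x⁶ − 12x⁵. Remainder: −5x⁶ + 17x⁵ + 6x⁴ − 31x³ + 4x² + 16x + 16.
Step 2: lead(−5x⁶ + 17x⁵ + 6x⁴ − 31x³ + 4x² + 16x + 16) ÷ lead(D) = −5x⁶ ÷ x² = −5x⁴. Subtract (−5x⁴)·D = −5x⁶ + 10x⁵ + 20x⁴. Remainder: 7x⁵ − 14x⁴ − 31x³ + 4x² + 16x + 16.
Step 3: lead(7x⁵ − 14x⁴ − 31x³ + 4x² + 16x + 16) ÷ lead(D) = 7x⁵ ÷ x² = 7x³. Subtract (7x³)·D = 7x⁵ − 14x⁴ − 28x³. Remainder: −3x³ + 4x² + 16x + 16.
Step 4: lead(−3x³ + 4x² + 16x + 16) ÷ lead(D) = −3x³ ÷ x² = −3x. Subtract (−3x)·D = −3x³ + 6x² + 12x. Remainder: −2x² + 4x + 16.
Step 5: lead(−2x² + 4x + 16) ÷ lead(D) = −2x² ÷ x² = −2. Subtract (−2)·D = −2x² + 4x + 8. Remainder: 8.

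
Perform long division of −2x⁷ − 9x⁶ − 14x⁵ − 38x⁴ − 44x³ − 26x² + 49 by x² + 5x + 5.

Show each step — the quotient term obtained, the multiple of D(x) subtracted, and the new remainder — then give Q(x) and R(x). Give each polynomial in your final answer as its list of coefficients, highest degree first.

Step 1: lead(−2x⁷ − 9x⁶ − 14x⁵ − 38x⁴ − 44x³ − 26x² + 49) ÷ lead(D) = −2x⁷ ÷ x² = −2x⁵. Subtract (−2x⁵)·D = −2x⁷ − 10x⁶ − 10x⁵. Remainder: x⁶ − 4x⁵ − 38x⁴ − 44x³ − 26x² + 49.
Step 2: lead(x⁶ − 4x⁵ − 38x⁴ − 44x³ − 26x² + 49) ÷ lead(D) = x⁶ ÷ x² = x⁴. Subtract (x⁴)·D = x⁶ + 5x⁵ + 5x⁴. Remainder: −9x⁵ − 43x⁴ − 44x³ − 26x² + 49.
Step 3: lead(−9x⁵ − 43x⁴ − 44x³ − 26x² + 49) ÷ lead(D) = −9x⁵ ÷ x² = −9x³. Subtract (−9x³)·D = −9x⁵ − 45x⁴ − 45x³. Remainder: 2x⁴ + x³ − 26x² + 49.
Step 4: lead(2x⁴ + x³ − 26x² + 49) ÷ lead(D) = 2x⁴ ÷ x² = 2x². Subtract (2x²)·D = 2x⁴ + 10x³ + 10x². Remainder: −9x³ − 36x² + 49.
Step 5: lead(−9x³ − 36x² + 49) ÷ lead(D) = −9x³ ÷ x² = −9x. Subtract (−9x)·D = −9x³ − 45x² − 45x. Remainder: 9x² + 45x + 49.
Step 6: lead(9x² + 45x + 49) ÷ lead(D) = 9x² ÷ x² = 9. Subtract (9)·D = 9x² + 45x + 45. Remainder: 4.

Q = [-2, 1, -9, 2, -9, 9]; R = [4]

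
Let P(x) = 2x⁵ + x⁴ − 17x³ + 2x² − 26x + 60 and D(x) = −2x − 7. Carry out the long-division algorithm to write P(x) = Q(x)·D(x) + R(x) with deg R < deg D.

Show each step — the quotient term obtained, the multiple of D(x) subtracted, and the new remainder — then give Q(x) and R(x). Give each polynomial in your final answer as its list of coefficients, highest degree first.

Step 1: lead(2x⁵ + x⁴ − 17x³ + 2x² − 26x + 60) ÷ lead(D) = 2x⁵ ÷ −2x = −x⁴. Subtract (−x⁴)·D = 2x⁵ + 7x⁴. Remainder: −6x⁴ − 17x³ + 2x² − 26x + 60.
Step 2: lead(−6x⁴ − 17x³ + 2x² − 26x + 60) ÷ lead(D) = −6x⁴ ÷ −2x = 3x³. Subtract (3x³)·D = −6x⁴ − 21x³. Remainder: 4x³ + 2x² − 26x + 60.
Step 3: lead(4x³ + 2x² − 26x + 60) ÷ lead(D) = 4x³ ÷ −2x = −2x². Subtract (−2x²)·D = 4x³ + 14x². Remainder: −12x² − 26x + 60.
Step 4: lead(−12x² − 26x + 60) ÷ lead(D) = −12x² ÷ −2x = 6x. Subtract (6x)·D = −12x² − 42x. Remainder: 16x + 60.
Step 5: lead(16x + 60) ÷ lead(D) = 16x ÷ −2x = −8. Subtract (−8)·D = 16x + 56. Remainder: 4.

Q = [-1, 3, -2, 6, -8]; R = [4]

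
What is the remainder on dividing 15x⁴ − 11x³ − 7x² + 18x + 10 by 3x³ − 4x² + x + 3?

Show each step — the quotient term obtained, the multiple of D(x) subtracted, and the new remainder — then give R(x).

R(x) = 1

Step 1: lead(15x⁴ − 11x³ − 7x² + 18x + 10) ÷ lead(D) = 15x⁴ ÷ 3x³ = 5x. Subtract (5x)·D = 15x⁴ − 20x³ + 5x² + 15x. Remainder: 9x³ − 12x² + 3x + 10.
Step 2: lead(9x³ − 12x² + 3x + 10) ÷ lead(D) = 9x³ ÷ 3x³ = 3. Subtract (3)·D = 9x³ − 12x² + 3x + 9. Remainder: 1.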